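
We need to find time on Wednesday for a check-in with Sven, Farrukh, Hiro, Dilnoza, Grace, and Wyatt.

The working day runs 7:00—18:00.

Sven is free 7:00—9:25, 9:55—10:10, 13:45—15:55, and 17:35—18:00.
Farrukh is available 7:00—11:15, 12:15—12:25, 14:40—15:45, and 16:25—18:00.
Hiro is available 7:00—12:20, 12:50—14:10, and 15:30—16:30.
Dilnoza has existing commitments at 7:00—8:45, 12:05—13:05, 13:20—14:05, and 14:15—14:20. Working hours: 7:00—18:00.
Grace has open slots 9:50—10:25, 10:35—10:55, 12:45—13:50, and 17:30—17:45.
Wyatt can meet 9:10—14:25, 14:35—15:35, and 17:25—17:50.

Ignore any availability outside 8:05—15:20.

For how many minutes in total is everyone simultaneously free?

15 minutes

Dilnoza free within 07:00–18:00: 08:45–12:05, 13:05–13:20, 14:05–14:15, 14:20–18:00.
Sven ∩ Farrukh: 07:00–09:25, 09:55–10:10, 14:40–15:45, 17:35–18:00.
Sven ∩ Farrukh ∩ Hiro: 07:00–09:25, 09:55–10:10, 15:30–15:45.
Sven ∩ Farrukh ∩ Hiro ∩ Dilnoza: 08:45–09:25, 09:55–10:10, 15:30–15:45.
Sven ∩ Farrukh ∩ Hiro ∩ Dilnoza ∩ Grace: 09:55–10:10.
Sven ∩ Farrukh ∩ Hiro ∩ Dilnoza ∩ Grace ∩ Wyatt: 09:55–10:10.
Restricted to 08:05–15:20: 09:55–10:10.
Total common minutes: 15.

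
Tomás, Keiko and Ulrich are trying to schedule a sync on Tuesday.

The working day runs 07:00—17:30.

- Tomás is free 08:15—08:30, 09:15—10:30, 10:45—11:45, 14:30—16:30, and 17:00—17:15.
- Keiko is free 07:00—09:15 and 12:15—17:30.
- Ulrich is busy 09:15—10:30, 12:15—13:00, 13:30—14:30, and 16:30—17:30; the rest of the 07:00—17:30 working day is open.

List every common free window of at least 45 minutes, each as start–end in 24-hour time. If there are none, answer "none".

Ulrich free within 07:00–17:30: 07:00–09:15, 10:30–12:15, 13:00–13:30, 14:30–16:30.
Tomás ∩ Keiko: 08:15–08:30, 14:30–16:30, 17:00–17:15.
Tomás ∩ Keiko ∩ Ulrich: 08:15–08:30, 14:30–16:30.
Windows ≥ 45 min: 14:30–16:30.

14:30–16:30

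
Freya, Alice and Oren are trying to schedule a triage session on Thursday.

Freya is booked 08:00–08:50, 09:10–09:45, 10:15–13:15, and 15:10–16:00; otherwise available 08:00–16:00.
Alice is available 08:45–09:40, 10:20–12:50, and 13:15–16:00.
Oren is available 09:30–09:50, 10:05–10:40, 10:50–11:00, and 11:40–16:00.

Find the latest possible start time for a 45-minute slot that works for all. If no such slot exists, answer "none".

14:25

Freya free within 08:00–16:00: 08:50–09:10, 09:45–10:15, 13:15–15:10.
Freya ∩ Alice: 08:50–09:10, 13:15–15:10.
Freya ∩ Alice ∩ Oren: 13:15–15:10.
Windows ≥ 45 min: 13:15–15:10.
Latest start in the last window 13:15–15:10 is 15:10 − 45 min = 14:25.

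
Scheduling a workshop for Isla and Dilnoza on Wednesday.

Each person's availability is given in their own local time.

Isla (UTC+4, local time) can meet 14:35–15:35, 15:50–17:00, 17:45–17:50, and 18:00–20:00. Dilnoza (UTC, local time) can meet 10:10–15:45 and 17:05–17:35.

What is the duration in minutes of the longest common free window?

Isla → UTC: 10:35–11:35, 11:50–13:00, 13:45–13:50, 14:00–16:00.
Dilnoza → UTC: 10:10–15:45, 17:05–17:35.
Isla ∩ Dilnoza: 10:35–11:35, 11:50–13:00, 13:45–13:50, 14:00–15:45.
Common window lengths: 60, 70, 5, 105 min; longest is 105.

105 minutes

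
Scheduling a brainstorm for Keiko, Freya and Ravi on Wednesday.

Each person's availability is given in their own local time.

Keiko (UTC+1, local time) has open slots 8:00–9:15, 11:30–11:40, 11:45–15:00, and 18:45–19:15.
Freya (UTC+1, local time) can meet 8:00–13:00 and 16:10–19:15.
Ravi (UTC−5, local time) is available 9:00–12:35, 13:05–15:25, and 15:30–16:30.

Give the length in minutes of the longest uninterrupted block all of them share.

10 minutes

Keiko → UTC: 07:00–08:15, 10:30–10:40, 10:45–14:00, 17:45–18:15.
Freya → UTC: 07:00–12:00, 15:10–18:15.
Ravi → UTC: 14:00–17:35, 18:05–20:25, 20:30–21:30.
Keiko ∩ Freya: 07:00–08:15, 10:30–10:40, 10:45–12:00, 17:45–18:15.
Keiko ∩ Freya ∩ Ravi: 18:05–18:15.
Single common window of 10 minutes.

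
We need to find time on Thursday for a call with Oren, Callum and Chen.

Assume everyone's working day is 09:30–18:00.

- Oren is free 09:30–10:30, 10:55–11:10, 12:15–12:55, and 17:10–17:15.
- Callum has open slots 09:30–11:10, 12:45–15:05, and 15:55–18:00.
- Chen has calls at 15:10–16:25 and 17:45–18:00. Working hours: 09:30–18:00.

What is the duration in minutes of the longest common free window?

60 minutes

Chen free within 09:30–18:00: 09:30–15:10, 16:25–17:45.
Oren ∩ Callum: 09:30–10:30, 10:55–11:10, 12:45–12:55, 17:10–17:15.
Oren ∩ Callum ∩ Chen: 09:30–10:30, 10:55–11:10, 12:45–12:55, 17:10–17:15.
Common window lengths: 60, 15, 10, 5 min; longest is 60.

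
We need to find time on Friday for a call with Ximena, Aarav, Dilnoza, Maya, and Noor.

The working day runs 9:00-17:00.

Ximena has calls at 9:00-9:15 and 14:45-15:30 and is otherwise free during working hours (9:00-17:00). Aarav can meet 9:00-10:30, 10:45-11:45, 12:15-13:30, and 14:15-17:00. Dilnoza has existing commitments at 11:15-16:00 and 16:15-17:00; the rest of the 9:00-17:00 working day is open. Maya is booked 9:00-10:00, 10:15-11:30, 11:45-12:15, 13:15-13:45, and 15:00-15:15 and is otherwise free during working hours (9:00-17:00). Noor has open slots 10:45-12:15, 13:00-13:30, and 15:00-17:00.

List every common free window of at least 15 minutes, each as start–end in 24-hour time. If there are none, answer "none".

Ximena free within 09:00–17:00: 09:15–14:45, 15:30–17:00.
Dilnoza free within 09:00–17:00: 09:00–11:15, 16:00–16:15.
Maya free within 09:00–17:00: 10:00–10:15, 11:30–11:45, 12:15–13:15, 13:45–15:00, 15:15–17:00.
Ximena ∩ Aarav: 09:15–10:30, 10:45–11:45, 12:15–13:30, 14:15–14:45, 15:30–17:00.
Ximena ∩ Aarav ∩ Dilnoza: 09:15–10:30, 10:45–11:15, 16:00–16:15.
Ximena ∩ Aarav ∩ Dilnoza ∩ Maya: 10:00–10:15, 16:00–16:15.
Ximena ∩ Aarav ∩ Dilnoza ∩ Maya ∩ Noor: 16:00–16:15.
Windows ≥ 15 min: 16:00–16:15.

16:00–16:15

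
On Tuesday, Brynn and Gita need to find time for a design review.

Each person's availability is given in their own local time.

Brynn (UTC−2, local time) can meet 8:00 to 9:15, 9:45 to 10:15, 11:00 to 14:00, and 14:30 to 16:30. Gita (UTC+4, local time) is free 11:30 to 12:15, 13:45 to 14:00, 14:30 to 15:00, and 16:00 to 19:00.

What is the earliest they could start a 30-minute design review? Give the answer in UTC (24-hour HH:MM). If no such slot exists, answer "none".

10:30

Brynn → UTC: 10:00–11:15, 11:45–12:15, 13:00–16:00, 16:30–18:30.
Gita → UTC: 07:30–08:15, 09:45–10:00, 10:30–11:00, 12:00–15:00.
Brynn ∩ Gita: 10:30–11:00, 12:00–12:15, 13:00–15:00.
Windows ≥ 30 min: 10:30–11:00, 13:00–15:00.
Earliest such window starts at 10:30.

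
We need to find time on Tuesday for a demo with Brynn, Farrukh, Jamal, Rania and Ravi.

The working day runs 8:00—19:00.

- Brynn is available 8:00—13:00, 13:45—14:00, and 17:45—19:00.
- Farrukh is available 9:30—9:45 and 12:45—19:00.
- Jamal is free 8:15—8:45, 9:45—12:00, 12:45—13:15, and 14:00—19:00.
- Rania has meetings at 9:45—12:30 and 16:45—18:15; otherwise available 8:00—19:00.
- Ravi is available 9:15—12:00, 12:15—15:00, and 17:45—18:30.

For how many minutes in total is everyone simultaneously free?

Rania free within 08:00–19:00: 08:00–09:45, 12:30–16:45, 18:15–19:00.
Brynn ∩ Farrukh: 09:30–09:45, 12:45–13:00, 13:45–14:00, 17:45–19:00.
Brynn ∩ Farrukh ∩ Jamal: 12:45–13:00, 17:45–19:00.
Brynn ∩ Farrukh ∩ Jamal ∩ Rania: 12:45–13:00, 18:15–19:00.
Brynn ∩ Farrukh ∩ Jamal ∩ Rania ∩ Ravi: 12:45–13:00, 18:15–18:30.
Total common minutes: 15 + 15 = 30.

30 minutes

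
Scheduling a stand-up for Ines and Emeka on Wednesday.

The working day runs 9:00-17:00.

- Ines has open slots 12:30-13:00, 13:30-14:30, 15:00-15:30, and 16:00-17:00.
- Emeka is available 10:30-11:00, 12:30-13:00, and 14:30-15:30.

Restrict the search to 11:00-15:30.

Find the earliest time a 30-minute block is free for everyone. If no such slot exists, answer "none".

12:30

Ines ∩ Emeka: 12:30–13:00, 15:00–15:30.
Restricted to 11:00–15:30: 12:30–13:00, 15:00–15:30.
Windows ≥ 30 min: 12:30–13:00, 15:00–15:30.
Earliest such window starts at 12:30.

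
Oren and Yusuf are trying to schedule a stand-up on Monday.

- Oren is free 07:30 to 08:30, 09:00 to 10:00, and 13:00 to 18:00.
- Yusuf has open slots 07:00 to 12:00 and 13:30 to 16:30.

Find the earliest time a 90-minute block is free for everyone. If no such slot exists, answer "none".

Oren ∩ Yusuf: 07:30–08:30, 09:00–10:00, 13:30–16:30.
Windows ≥ 90 min: 13:30–16:30.
Earliest such window starts at 13:30.

13:30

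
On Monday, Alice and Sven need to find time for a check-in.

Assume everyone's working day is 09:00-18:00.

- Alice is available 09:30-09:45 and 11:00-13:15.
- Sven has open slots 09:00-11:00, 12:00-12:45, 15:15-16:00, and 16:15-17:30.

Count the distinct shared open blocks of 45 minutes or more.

Alice ∩ Sven: 09:30–09:45, 12:00–12:45.
Windows ≥ 45 min: 12:00–12:45.
That's 1 window.

1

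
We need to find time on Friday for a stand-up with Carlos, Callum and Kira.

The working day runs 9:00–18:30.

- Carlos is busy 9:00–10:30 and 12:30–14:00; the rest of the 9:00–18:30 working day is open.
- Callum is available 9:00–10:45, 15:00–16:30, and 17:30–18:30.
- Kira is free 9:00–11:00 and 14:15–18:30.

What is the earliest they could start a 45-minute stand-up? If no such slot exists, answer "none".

Carlos free within 09:00–18:30: 10:30–12:30, 14:00–18:30.
Carlos ∩ Callum: 10:30–10:45, 15:00–16:30, 17:30–18:30.
Carlos ∩ Callum ∩ Kira: 10:30–10:45, 15:00–16:30, 17:30–18:30.
Windows ≥ 45 min: 15:00–16:30, 17:30–18:30.
Earliest such window starts at 15:00.

15:00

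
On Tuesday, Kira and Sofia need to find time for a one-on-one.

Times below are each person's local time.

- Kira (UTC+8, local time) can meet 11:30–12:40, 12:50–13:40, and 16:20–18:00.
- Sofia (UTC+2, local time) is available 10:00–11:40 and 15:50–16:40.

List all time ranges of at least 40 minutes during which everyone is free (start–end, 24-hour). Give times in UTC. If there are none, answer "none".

08:20–09:40

Kira → UTC: 03:30–04:40, 04:50–05:40, 08:20–10:00.
Sofia → UTC: 08:00–09:40, 13:50–14:40.
Kira ∩ Sofia: 08:20–09:40.
Windows ≥ 40 min: 08:20–09:40.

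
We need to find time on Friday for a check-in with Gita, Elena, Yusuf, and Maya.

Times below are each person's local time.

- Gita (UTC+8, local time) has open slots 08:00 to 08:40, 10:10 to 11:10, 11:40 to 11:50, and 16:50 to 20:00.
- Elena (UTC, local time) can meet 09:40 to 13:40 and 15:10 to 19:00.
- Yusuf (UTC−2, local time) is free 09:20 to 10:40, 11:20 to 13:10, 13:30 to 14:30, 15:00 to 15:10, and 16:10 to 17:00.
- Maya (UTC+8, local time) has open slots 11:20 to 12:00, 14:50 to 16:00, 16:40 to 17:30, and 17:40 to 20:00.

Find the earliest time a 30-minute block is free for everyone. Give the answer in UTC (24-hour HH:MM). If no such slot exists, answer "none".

11:20

Gita → UTC: 00:00–00:40, 02:10–03:10, 03:40–03:50, 08:50–12:00.
Elena → UTC: 09:40–13:40, 15:10–19:00.
Yusuf → UTC: 11:20–12:40, 13:20–15:10, 15:30–16:30, 17:00–17:10, 18:10–19:00.
Maya → UTC: 03:20–04:00, 06:50–08:00, 08:40–09:30, 09:40–12:00.
Gita ∩ Elena: 09:40–12:00.
Gita ∩ Elena ∩ Yusuf: 11:20–12:00.
Gita ∩ Elena ∩ Yusuf ∩ Maya: 11:20–12:00.
Windows ≥ 30 min: 11:20–12:00.
Earliest such window starts at 11:20.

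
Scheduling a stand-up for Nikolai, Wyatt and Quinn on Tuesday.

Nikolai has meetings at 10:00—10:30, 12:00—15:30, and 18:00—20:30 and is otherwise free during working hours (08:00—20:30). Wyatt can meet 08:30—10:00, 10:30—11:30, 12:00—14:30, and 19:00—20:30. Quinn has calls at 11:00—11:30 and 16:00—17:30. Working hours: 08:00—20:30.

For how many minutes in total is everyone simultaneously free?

120 minutes

Nikolai free within 08:00–20:30: 08:00–10:00, 10:30–12:00, 15:30–18:00.
Quinn free within 08:00–20:30: 08:00–11:00, 11:30–16:00, 17:30–20:30.
Nikolai ∩ Wyatt: 08:30–10:00, 10:30–11:30.
Nikolai ∩ Wyatt ∩ Quinn: 08:30–10:00, 10:30–11:00.
Total common minutes: 90 + 30 = 120.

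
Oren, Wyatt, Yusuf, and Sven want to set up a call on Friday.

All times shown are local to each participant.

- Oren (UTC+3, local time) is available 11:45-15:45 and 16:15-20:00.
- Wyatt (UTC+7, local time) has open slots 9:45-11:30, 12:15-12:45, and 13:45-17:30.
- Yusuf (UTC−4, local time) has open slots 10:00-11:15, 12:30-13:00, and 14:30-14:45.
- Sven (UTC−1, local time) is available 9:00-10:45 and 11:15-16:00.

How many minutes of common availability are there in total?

0 minutes

Oren → UTC: 08:45–12:45, 13:15–17:00.
Wyatt → UTC: 02:45–04:30, 05:15–05:45, 06:45–10:30.
Yusuf → UTC: 14:00–15:15, 16:30–17:00, 18:30–18:45.
Sven → UTC: 10:00–11:45, 12:15–17:00.
Oren ∩ Wyatt: 08:45–10:30.
Oren ∩ Wyatt ∩ Yusuf: (none).
Oren ∩ Wyatt ∩ Yusuf ∩ Sven: (none).
Total common minutes: 0.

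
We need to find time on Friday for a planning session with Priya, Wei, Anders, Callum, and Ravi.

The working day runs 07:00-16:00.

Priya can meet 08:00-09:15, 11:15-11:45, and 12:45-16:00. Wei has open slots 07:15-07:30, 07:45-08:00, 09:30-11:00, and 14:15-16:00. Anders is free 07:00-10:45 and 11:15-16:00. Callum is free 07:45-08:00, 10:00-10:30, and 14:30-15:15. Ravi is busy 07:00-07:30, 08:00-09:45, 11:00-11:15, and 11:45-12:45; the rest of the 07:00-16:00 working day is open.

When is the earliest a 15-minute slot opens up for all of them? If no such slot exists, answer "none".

Ravi free within 07:00–16:00: 07:30–08:00, 09:45–11:00, 11:15–11:45, 12:45–16:00.
Priya ∩ Wei: 14:15–16:00.
Priya ∩ Wei ∩ Anders: 14:15–16:00.
Priya ∩ Wei ∩ Anders ∩ Callum: 14:30–15:15.
Priya ∩ Wei ∩ Anders ∩ Callum ∩ Ravi: 14:30–15:15.
Windows ≥ 15 min: 14:30–15:15.
Earliest such window starts at 14:30.

14:30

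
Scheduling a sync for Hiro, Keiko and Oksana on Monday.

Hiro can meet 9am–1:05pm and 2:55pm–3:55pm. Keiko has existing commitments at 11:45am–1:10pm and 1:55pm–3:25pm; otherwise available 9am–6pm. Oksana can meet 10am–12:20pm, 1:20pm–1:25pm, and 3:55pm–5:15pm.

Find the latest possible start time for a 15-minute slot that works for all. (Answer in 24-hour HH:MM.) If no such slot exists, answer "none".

Keiko free within 09:00–18:00: 09:00–11:45, 13:10–13:55, 15:25–18:00.
Hiro ∩ Keiko: 09:00–11:45, 15:25–15:55.
Hiro ∩ Keiko ∩ Oksana: 10:00–11:45.
Windows ≥ 15 min: 10:00–11:45.
Latest start in the last window 10:00–11:45 is 11:45 − 15 min = 11:30.

11:30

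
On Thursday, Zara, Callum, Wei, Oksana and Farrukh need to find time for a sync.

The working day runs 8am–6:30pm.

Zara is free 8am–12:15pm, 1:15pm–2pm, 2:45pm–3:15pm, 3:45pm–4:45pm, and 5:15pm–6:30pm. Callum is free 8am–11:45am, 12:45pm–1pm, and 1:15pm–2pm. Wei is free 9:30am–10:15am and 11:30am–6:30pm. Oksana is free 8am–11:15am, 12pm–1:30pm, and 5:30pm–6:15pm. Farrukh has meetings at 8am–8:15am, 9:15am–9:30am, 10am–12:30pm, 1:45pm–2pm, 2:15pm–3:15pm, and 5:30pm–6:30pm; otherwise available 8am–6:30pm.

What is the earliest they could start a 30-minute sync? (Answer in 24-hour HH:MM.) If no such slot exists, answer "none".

Farrukh free within 08:00–18:30: 08:15–09:15, 09:30–10:00, 12:30–13:45, 14:00–14:15, 15:15–17:30.
Zara ∩ Callum: 08:00–11:45, 13:15–14:00.
Zara ∩ Callum ∩ Wei: 09:30–10:15, 11:30–11:45, 13:15–14:00.
Zara ∩ Callum ∩ Wei ∩ Oksana: 09:30–10:15, 13:15–13:30.
Zara ∩ Callum ∩ Wei ∩ Oksana ∩ Farrukh: 09:30–10:00, 13:15–13:30.
Windows ≥ 30 min: 09:30–10:00.
Earliest such window starts at 09:30.

09:30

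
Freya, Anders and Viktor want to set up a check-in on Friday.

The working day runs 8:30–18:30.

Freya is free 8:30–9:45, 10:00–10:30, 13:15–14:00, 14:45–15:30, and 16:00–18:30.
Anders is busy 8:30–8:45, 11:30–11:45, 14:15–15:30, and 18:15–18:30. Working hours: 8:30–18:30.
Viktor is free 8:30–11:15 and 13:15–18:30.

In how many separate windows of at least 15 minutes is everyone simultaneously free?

4

Anders free within 08:30–18:30: 08:45–11:30, 11:45–14:15, 15:30–18:15.
Freya ∩ Anders: 08:45–09:45, 10:00–10:30, 13:15–14:00, 16:00–18:15.
Freya ∩ Anders ∩ Viktor: 08:45–09:45, 10:00–10:30, 13:15–14:00, 16:00–18:15.
Windows ≥ 15 min: 08:45–09:45, 10:00–10:30, 13:15–14:00, 16:00–18:15.
That's 4 windows.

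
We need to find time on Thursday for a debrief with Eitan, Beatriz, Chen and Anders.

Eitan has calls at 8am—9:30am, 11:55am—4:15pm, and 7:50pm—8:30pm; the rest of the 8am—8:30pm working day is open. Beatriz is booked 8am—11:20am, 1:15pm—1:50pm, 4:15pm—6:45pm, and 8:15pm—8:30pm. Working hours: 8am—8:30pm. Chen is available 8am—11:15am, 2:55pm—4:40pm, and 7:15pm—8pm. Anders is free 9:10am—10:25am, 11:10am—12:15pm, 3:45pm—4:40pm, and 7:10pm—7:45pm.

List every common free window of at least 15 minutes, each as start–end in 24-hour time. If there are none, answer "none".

19:15–19:45

Eitan free within 08:00–20:30: 09:30–11:55, 16:15–19:50.
Beatriz free within 08:00–20:30: 11:20–13:15, 13:50–16:15, 18:45–20:15.
Eitan ∩ Beatriz: 11:20–11:55, 18:45–19:50.
Eitan ∩ Beatriz ∩ Chen: 19:15–19:50.
Eitan ∩ Beatriz ∩ Chen ∩ Anders: 19:15–19:45.
Windows ≥ 15 min: 19:15–19:45.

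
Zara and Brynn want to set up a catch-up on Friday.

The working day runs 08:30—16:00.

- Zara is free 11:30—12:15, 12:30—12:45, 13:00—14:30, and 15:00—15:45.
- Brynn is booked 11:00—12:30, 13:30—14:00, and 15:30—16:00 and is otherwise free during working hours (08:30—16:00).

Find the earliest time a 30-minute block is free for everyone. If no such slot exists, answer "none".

Brynn free within 08:30–16:00: 08:30–11:00, 12:30–13:30, 14:00–15:30.
Zara ∩ Brynn: 12:30–12:45, 13:00–13:30, 14:00–14:30, 15:00–15:30.
Windows ≥ 30 min: 13:00–13:30, 14:00–14:30, 15:00–15:30.
Earliest such window starts at 13:00.

13:00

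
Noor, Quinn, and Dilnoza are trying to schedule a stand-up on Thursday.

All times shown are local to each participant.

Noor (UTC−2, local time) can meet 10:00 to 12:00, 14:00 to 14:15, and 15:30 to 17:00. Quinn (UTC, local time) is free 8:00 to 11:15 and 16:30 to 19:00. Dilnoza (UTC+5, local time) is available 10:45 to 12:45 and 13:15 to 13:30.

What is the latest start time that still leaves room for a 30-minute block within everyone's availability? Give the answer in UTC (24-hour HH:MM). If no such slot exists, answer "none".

Noor → UTC: 12:00–14:00, 16:00–16:15, 17:30–19:00.
Quinn → UTC: 08:00–11:15, 16:30–19:00.
Dilnoza → UTC: 05:45–07:45, 08:15–08:30.
Noor ∩ Quinn: 17:30–19:00.
Noor ∩ Quinn ∩ Dilnoza: (none).
Windows ≥ 30 min: (none).

none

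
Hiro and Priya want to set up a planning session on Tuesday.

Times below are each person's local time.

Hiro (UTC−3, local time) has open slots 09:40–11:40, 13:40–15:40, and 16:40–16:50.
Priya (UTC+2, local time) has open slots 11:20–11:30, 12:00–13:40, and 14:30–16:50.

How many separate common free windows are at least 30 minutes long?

Hiro → UTC: 12:40–14:40, 16:40–18:40, 19:40–19:50.
Priya → UTC: 09:20–09:30, 10:00–11:40, 12:30–14:50.
Hiro ∩ Priya: 12:40–14:40.
Windows ≥ 30 min: 12:40–14:40.
That's 1 window.

1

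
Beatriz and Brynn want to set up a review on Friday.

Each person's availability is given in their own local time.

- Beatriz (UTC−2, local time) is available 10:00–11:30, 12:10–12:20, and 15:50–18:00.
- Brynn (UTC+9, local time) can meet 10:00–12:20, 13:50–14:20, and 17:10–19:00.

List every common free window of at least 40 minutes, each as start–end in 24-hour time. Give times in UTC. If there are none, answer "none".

Beatriz → UTC: 12:00–13:30, 14:10–14:20, 17:50–20:00.
Brynn → UTC: 01:00–03:20, 04:50–05:20, 08:10–10:00.
Beatriz ∩ Brynn: (none).
Windows ≥ 40 min: (none).

none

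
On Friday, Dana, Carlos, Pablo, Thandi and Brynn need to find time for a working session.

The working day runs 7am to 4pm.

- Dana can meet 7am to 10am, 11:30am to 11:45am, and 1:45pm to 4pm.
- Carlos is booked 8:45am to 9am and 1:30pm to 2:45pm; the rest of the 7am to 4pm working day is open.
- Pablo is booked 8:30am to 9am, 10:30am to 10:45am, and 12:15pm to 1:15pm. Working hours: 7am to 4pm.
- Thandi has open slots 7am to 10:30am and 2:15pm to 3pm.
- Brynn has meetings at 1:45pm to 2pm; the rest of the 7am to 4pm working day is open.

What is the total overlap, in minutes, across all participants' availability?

165 minutes

Carlos free within 07:00–16:00: 07:00–08:45, 09:00–13:30, 14:45–16:00.
Pablo free within 07:00–16:00: 07:00–08:30, 09:00–10:30, 10:45–12:15, 13:15–16:00.
Brynn free within 07:00–16:00: 07:00–13:45, 14:00–16:00.
Dana ∩ Carlos: 07:00–08:45, 09:00–10:00, 11:30–11:45, 14:45–16:00.
Dana ∩ Carlos ∩ Pablo: 07:00–08:30, 09:00–10:00, 11:30–11:45, 14:45–16:00.
Dana ∩ Carlos ∩ Pablo ∩ Thandi: 07:00–08:30, 09:00–10:00, 14:45–15:00.
Dana ∩ Carlos ∩ Pablo ∩ Thandi ∩ Brynn: 07:00–08:30, 09:00–10:00, 14:45–15:00.
Total common minutes: 90 + 60 + 15 = 165.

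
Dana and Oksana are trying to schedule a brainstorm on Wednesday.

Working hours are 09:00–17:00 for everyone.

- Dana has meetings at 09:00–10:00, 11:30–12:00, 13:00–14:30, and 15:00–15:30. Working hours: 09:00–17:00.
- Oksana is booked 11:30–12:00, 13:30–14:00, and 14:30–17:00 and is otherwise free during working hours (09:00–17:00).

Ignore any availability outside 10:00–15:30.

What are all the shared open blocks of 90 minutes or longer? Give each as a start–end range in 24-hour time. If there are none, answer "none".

Dana free within 09:00–17:00: 10:00–11:30, 12:00–13:00, 14:30–15:00, 15:30–17:00.
Oksana free within 09:00–17:00: 09:00–11:30, 12:00–13:30, 14:00–14:30.
Dana ∩ Oksana: 10:00–11:30, 12:00–13:00.
Restricted to 10:00–15:30: 10:00–11:30, 12:00–13:00.
Windows ≥ 90 min: 10:00–11:30.

10:00–11:30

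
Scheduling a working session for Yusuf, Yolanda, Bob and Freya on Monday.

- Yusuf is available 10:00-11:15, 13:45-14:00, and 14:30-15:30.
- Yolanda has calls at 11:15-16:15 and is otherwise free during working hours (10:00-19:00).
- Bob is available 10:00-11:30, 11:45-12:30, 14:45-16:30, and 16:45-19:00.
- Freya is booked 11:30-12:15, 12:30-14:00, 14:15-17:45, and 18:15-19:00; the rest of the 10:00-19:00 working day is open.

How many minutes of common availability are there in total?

Yolanda free within 10:00–19:00: 10:00–11:15, 16:15–19:00.
Freya free within 10:00–19:00: 10:00–11:30, 12:15–12:30, 14:00–14:15, 17:45–18:15.
Yusuf ∩ Yolanda: 10:00–11:15.
Yusuf ∩ Yolanda ∩ Bob: 10:00–11:15.
Yusuf ∩ Yolanda ∩ Bob ∩ Freya: 10:00–11:15.
Total common minutes: 75.

75 minutes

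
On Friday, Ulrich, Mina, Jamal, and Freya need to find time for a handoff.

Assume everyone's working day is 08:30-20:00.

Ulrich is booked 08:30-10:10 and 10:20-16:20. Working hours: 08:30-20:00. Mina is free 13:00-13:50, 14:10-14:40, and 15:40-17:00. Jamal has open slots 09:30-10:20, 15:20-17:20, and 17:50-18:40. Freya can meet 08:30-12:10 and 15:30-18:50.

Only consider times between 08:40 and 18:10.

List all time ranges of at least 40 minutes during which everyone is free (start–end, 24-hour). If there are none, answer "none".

16:20–17:00

Ulrich free within 08:30–20:00: 10:10–10:20, 16:20–20:00.
Ulrich ∩ Mina: 16:20–17:00.
Ulrich ∩ Mina ∩ Jamal: 16:20–17:00.
Ulrich ∩ Mina ∩ Jamal ∩ Freya: 16:20–17:00.
Restricted to 08:40–18:10: 16:20–17:00.
Windows ≥ 40 min: 16:20–17:00.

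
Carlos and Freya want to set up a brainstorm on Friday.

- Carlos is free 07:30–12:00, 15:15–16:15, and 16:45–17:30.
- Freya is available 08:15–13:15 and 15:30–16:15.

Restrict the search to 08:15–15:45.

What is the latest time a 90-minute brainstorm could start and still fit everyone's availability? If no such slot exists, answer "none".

Carlos ∩ Freya: 08:15–12:00, 15:30–16:15.
Restricted to 08:15–15:45: 08:15–12:00, 15:30–15:45.
Windows ≥ 90 min: 08:15–12:00.
Latest start in the last window 08:15–12:00 is 12:00 − 90 min = 10:30.

10:30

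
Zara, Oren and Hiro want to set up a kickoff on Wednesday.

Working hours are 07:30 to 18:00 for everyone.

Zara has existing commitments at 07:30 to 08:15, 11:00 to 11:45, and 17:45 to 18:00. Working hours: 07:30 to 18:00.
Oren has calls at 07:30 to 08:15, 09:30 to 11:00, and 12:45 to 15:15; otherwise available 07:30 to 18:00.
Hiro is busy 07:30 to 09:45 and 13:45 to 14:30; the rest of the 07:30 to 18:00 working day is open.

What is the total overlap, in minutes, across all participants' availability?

Zara free within 07:30–18:00: 08:15–11:00, 11:45–17:45.
Oren free within 07:30–18:00: 08:15–09:30, 11:00–12:45, 15:15–18:00.
Hiro free within 07:30–18:00: 09:45–13:45, 14:30–18:00.
Zara ∩ Oren: 08:15–09:30, 11:45–12:45, 15:15–17:45.
Zara ∩ Oren ∩ Hiro: 11:45–12:45, 15:15–17:45.
Total common minutes: 60 + 150 = 210.

210 minutes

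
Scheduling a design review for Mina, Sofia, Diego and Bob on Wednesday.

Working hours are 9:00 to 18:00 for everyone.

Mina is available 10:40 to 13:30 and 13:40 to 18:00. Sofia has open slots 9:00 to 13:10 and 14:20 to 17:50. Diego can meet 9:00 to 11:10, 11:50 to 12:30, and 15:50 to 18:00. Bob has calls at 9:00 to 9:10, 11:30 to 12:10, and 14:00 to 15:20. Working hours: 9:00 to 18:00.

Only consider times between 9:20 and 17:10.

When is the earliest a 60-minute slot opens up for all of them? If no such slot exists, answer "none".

Bob free within 09:00–18:00: 09:10–11:30, 12:10–14:00, 15:20–18:00.
Mina ∩ Sofia: 10:40–13:10, 14:20–17:50.
Mina ∩ Sofia ∩ Diego: 10:40–11:10, 11:50–12:30, 15:50–17:50.
Mina ∩ Sofia ∩ Diego ∩ Bob: 10:40–11:10, 12:10–12:30, 15:50–17:50.
Restricted to 09:20–17:10: 10:40–11:10, 12:10–12:30, 15:50–17:10.
Windows ≥ 60 min: 15:50–17:10.
Earliest such window starts at 15:50.

15:50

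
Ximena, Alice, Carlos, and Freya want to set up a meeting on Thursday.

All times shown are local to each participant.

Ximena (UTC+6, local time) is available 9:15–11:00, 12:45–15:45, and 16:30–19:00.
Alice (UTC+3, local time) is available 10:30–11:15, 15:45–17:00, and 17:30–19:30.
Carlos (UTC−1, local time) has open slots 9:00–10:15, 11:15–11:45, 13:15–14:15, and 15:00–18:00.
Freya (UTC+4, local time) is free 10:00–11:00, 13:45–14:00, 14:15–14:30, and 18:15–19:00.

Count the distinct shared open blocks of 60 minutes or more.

0

Ximena → UTC: 03:15–05:00, 06:45–09:45, 10:30–13:00.
Alice → UTC: 07:30–08:15, 12:45–14:00, 14:30–16:30.
Carlos → UTC: 10:00–11:15, 12:15–12:45, 14:15–15:15, 16:00–19:00.
Freya → UTC: 06:00–07:00, 09:45–10:00, 10:15–10:30, 14:15–15:00.
Ximena ∩ Alice: 07:30–08:15, 12:45–13:00.
Ximena ∩ Alice ∩ Carlos: (none).
Ximena ∩ Alice ∩ Carlos ∩ Freya: (none).
Windows ≥ 60 min: (none).
That's 0 windows.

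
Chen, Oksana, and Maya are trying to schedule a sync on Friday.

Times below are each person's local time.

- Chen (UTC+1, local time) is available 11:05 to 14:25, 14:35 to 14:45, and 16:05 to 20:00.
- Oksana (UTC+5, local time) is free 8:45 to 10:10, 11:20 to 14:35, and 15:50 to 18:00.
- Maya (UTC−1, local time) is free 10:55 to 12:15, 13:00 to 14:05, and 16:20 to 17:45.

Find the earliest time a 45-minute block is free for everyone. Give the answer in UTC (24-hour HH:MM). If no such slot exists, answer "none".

Chen → UTC: 10:05–13:25, 13:35–13:45, 15:05–19:00.
Oksana → UTC: 03:45–05:10, 06:20–09:35, 10:50–13:00.
Maya → UTC: 11:55–13:15, 14:00–15:05, 17:20–18:45.
Chen ∩ Oksana: 10:50–13:00.
Chen ∩ Oksana ∩ Maya: 11:55–13:00.
Windows ≥ 45 min: 11:55–13:00.
Earliest such window starts at 11:55.

11:55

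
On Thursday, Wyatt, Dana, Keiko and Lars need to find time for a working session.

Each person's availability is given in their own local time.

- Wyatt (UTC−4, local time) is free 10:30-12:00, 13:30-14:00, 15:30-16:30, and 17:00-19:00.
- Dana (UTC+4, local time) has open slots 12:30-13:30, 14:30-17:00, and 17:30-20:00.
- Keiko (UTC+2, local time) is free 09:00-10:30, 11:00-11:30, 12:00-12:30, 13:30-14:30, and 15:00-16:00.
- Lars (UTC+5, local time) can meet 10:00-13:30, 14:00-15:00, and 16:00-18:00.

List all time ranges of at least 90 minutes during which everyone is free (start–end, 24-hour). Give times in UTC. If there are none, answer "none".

Wyatt → UTC: 14:30–16:00, 17:30–18:00, 19:30–20:30, 21:00–23:00.
Dana → UTC: 08:30–09:30, 10:30–13:00, 13:30–16:00.
Keiko → UTC: 07:00–08:30, 09:00–09:30, 10:00–10:30, 11:30–12:30, 13:00–14:00.
Lars → UTC: 05:00–08:30, 09:00–10:00, 11:00–13:00.
Wyatt ∩ Dana: 14:30–16:00.
Wyatt ∩ Dana ∩ Keiko: (none).
Wyatt ∩ Dana ∩ Keiko ∩ Lars: (none).
Windows ≥ 90 min: (none).

none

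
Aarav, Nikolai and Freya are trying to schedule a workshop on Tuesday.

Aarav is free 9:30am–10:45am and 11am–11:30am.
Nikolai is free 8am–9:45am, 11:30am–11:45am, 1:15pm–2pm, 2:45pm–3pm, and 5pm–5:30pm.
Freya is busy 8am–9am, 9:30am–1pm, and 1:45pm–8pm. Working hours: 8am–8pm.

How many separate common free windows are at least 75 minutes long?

Freya free within 08:00–20:00: 09:00–09:30, 13:00–13:45.
Aarav ∩ Nikolai: 09:30–09:45.
Aarav ∩ Nikolai ∩ Freya: (none).
Windows ≥ 75 min: (none).
That's 0 windows.

0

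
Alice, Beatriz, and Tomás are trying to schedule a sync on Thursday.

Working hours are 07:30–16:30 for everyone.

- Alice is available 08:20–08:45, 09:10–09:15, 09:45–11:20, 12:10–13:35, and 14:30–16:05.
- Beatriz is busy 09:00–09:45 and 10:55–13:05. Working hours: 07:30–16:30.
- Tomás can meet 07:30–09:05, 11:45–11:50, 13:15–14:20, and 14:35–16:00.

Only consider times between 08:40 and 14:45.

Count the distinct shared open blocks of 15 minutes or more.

1

Beatriz free within 07:30–16:30: 07:30–09:00, 09:45–10:55, 13:05–16:30.
Alice ∩ Beatriz: 08:20–08:45, 09:45–10:55, 13:05–13:35, 14:30–16:05.
Alice ∩ Beatriz ∩ Tomás: 08:20–08:45, 13:15–13:35, 14:35–16:00.
Restricted to 08:40–14:45: 08:40–08:45, 13:15–13:35, 14:35–14:45.
Windows ≥ 15 min: 13:15–13:35.
That's 1 window.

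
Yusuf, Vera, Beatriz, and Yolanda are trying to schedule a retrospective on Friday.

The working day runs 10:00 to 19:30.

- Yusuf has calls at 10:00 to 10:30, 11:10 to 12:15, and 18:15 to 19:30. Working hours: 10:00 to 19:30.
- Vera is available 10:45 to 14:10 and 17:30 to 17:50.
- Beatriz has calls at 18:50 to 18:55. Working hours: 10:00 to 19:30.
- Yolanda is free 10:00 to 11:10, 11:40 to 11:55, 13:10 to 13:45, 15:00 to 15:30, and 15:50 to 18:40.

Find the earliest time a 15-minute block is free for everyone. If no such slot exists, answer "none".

10:45

Yusuf free within 10:00–19:30: 10:30–11:10, 12:15–18:15.
Beatriz free within 10:00–19:30: 10:00–18:50, 18:55–19:30.
Yusuf ∩ Vera: 10:45–11:10, 12:15–14:10, 17:30–17:50.
Yusuf ∩ Vera ∩ Beatriz: 10:45–11:10, 12:15–14:10, 17:30–17:50.
Yusuf ∩ Vera ∩ Beatriz ∩ Yolanda: 10:45–11:10, 13:10–13:45, 17:30–17:50.
Windows ≥ 15 min: 10:45–11:10, 13:10–13:45, 17:30–17:50.
Earliest such window starts at 10:45.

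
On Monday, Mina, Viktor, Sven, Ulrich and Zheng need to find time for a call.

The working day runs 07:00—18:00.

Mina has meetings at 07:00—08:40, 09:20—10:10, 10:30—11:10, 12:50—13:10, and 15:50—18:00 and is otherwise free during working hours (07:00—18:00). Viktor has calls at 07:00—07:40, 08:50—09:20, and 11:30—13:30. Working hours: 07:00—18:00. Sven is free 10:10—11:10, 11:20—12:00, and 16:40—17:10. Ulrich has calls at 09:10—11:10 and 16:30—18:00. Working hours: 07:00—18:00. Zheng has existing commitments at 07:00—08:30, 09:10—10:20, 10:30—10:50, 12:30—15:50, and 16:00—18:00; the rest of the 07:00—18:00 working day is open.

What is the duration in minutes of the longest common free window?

Mina free within 07:00–18:00: 08:40–09:20, 10:10–10:30, 11:10–12:50, 13:10–15:50.
Viktor free within 07:00–18:00: 07:40–08:50, 09:20–11:30, 13:30–18:00.
Ulrich free within 07:00–18:00: 07:00–09:10, 11:10–16:30.
Zheng free within 07:00–18:00: 08:30–09:10, 10:20–10:30, 10:50–12:30, 15:50–16:00.
Mina ∩ Viktor: 08:40–08:50, 10:10–10:30, 11:10–11:30, 13:30–15:50.
Mina ∩ Viktor ∩ Sven: 10:10–10:30, 11:20–11:30.
Mina ∩ Viktor ∩ Sven ∩ Ulrich: 11:20–11:30.
Mina ∩ Viktor ∩ Sven ∩ Ulrich ∩ Zheng: 11:20–11:30.
Single common window of 10 minutes.

10 minutes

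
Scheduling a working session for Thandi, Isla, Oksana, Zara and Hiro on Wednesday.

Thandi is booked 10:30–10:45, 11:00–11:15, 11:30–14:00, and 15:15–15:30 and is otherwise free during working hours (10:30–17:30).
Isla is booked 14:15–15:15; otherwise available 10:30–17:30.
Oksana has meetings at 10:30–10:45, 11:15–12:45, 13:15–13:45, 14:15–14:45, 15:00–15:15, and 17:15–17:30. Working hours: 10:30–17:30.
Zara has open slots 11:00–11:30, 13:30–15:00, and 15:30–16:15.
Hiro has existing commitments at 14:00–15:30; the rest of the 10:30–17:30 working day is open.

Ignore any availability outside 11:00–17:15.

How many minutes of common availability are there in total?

Thandi free within 10:30–17:30: 10:45–11:00, 11:15–11:30, 14:00–15:15, 15:30–17:30.
Isla free within 10:30–17:30: 10:30–14:15, 15:15–17:30.
Oksana free within 10:30–17:30: 10:45–11:15, 12:45–13:15, 13:45–14:15, 14:45–15:00, 15:15–17:15.
Hiro free within 10:30–17:30: 10:30–14:00, 15:30–17:30.
Thandi ∩ Isla: 10:45–11:00, 11:15–11:30, 14:00–14:15, 15:30–17:30.
Thandi ∩ Isla ∩ Oksana: 10:45–11:00, 14:00–14:15, 15:30–17:15.
Thandi ∩ Isla ∩ Oksana ∩ Zara: 14:00–14:15, 15:30–16:15.
Thandi ∩ Isla ∩ Oksana ∩ Zara ∩ Hiro: 15:30–16:15.
Restricted to 11:00–17:15: 15:30–16:15.
Total common minutes: 45.

45 minutes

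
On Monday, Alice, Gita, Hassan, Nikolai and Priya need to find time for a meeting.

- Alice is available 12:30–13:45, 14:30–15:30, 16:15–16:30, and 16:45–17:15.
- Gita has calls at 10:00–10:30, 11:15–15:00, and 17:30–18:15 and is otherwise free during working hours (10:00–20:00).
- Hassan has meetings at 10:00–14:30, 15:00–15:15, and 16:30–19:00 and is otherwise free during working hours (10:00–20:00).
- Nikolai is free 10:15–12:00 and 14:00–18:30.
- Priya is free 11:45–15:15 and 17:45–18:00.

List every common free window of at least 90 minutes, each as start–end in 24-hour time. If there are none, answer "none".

none

Gita free within 10:00–20:00: 10:30–11:15, 15:00–17:30, 18:15–20:00.
Hassan free within 10:00–20:00: 14:30–15:00, 15:15–16:30, 19:00–20:00.
Alice ∩ Gita: 15:00–15:30, 16:15–16:30, 16:45–17:15.
Alice ∩ Gita ∩ Hassan: 15:15–15:30, 16:15–16:30.
Alice ∩ Gita ∩ Hassan ∩ Nikolai: 15:15–15:30, 16:15–16:30.
Alice ∩ Gita ∩ Hassan ∩ Nikolai ∩ Priya: (none).
Windows ≥ 90 min: (none).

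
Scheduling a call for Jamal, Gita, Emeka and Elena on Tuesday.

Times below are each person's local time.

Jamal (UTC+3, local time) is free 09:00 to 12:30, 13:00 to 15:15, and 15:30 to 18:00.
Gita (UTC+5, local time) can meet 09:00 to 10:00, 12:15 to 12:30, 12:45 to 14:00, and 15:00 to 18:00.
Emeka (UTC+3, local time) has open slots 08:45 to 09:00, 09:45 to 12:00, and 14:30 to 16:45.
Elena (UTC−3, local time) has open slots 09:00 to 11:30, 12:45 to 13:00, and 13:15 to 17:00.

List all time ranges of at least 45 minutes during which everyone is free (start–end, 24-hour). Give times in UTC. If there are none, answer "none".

Jamal → UTC: 06:00–09:30, 10:00–12:15, 12:30–15:00.
Gita → UTC: 04:00–05:00, 07:15–07:30, 07:45–09:00, 10:00–13:00.
Emeka → UTC: 05:45–06:00, 06:45–09:00, 11:30–13:45.
Elena → UTC: 12:00–14:30, 15:45–16:00, 16:15–20:00.
Jamal ∩ Gita: 07:15–07:30, 07:45–09:00, 10:00–12:15, 12:30–13:00.
Jamal ∩ Gita ∩ Emeka: 07:15–07:30, 07:45–09:00, 11:30–12:15, 12:30–13:00.
Jamal ∩ Gita ∩ Emeka ∩ Elena: 12:00–12:15, 12:30–13:00.
Windows ≥ 45 min: (none).

none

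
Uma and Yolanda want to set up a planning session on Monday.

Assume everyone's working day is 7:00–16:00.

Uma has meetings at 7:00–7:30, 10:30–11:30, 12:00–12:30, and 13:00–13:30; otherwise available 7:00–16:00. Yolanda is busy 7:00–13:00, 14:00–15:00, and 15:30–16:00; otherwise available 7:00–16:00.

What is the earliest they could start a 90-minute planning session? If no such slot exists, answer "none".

none

Uma free within 07:00–16:00: 07:30–10:30, 11:30–12:00, 12:30–13:00, 13:30–16:00.
Yolanda free within 07:00–16:00: 13:00–14:00, 15:00–15:30.
Uma ∩ Yolanda: 13:30–14:00, 15:00–15:30.
Windows ≥ 90 min: (none).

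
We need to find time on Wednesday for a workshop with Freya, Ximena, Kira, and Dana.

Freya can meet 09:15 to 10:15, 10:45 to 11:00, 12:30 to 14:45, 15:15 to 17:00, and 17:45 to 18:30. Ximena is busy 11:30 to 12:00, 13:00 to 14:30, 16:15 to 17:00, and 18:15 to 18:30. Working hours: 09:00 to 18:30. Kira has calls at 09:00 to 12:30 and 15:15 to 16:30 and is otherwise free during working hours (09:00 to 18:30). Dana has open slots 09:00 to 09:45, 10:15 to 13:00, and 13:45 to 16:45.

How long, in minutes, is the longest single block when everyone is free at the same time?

Ximena free within 09:00–18:30: 09:00–11:30, 12:00–13:00, 14:30–16:15, 17:00–18:15.
Kira free within 09:00–18:30: 12:30–15:15, 16:30–18:30.
Freya ∩ Ximena: 09:15–10:15, 10:45–11:00, 12:30–13:00, 14:30–14:45, 15:15–16:15, 17:45–18:15.
Freya ∩ Ximena ∩ Kira: 12:30–13:00, 14:30–14:45, 17:45–18:15.
Freya ∩ Ximena ∩ Kira ∩ Dana: 12:30–13:00, 14:30–14:45.
Common window lengths: 30, 15 min; longest is 30.

30 minutes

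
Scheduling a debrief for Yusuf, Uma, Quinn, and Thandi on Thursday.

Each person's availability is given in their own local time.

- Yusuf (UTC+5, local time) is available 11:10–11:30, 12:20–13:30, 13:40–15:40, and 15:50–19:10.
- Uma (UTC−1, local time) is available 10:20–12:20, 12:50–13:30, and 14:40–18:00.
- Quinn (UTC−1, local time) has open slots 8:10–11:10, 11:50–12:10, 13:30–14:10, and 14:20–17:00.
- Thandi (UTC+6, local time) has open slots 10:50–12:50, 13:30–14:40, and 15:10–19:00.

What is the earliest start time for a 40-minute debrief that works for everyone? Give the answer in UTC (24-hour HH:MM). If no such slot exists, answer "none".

Yusuf → UTC: 06:10–06:30, 07:20–08:30, 08:40–10:40, 10:50–14:10.
Uma → UTC: 11:20–13:20, 13:50–14:30, 15:40–19:00.
Quinn → UTC: 09:10–12:10, 12:50–13:10, 14:30–15:10, 15:20–18:00.
Thandi → UTC: 04:50–06:50, 07:30–08:40, 09:10–13:00.
Yusuf ∩ Uma: 11:20–13:20, 13:50–14:10.
Yusuf ∩ Uma ∩ Quinn: 11:20–12:10, 12:50–13:10.
Yusuf ∩ Uma ∩ Quinn ∩ Thandi: 11:20–12:10, 12:50–13:00.
Windows ≥ 40 min: 11:20–12:10.
Earliest such window starts at 11:20.

11:20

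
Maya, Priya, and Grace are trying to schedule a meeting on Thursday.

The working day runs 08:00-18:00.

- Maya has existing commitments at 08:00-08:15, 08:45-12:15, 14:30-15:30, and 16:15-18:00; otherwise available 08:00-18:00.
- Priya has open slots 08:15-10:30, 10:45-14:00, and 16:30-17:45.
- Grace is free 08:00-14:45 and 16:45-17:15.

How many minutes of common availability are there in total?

Maya free within 08:00–18:00: 08:15–08:45, 12:15–14:30, 15:30–16:15.
Maya ∩ Priya: 08:15–08:45, 12:15–14:00.
Maya ∩ Priya ∩ Grace: 08:15–08:45, 12:15–14:00.
Total common minutes: 30 + 105 = 135.

135 minutes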